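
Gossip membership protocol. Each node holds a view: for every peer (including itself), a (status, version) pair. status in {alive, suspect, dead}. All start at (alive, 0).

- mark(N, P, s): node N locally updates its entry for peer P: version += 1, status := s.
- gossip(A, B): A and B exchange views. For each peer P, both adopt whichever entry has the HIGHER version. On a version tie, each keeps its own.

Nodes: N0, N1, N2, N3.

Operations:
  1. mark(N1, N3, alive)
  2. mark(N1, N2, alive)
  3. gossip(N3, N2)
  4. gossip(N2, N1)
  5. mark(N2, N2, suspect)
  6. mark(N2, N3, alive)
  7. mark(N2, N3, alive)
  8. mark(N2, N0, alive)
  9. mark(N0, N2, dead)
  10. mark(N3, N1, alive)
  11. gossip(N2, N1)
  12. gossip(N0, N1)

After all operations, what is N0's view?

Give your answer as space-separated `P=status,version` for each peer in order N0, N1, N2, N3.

Answer: N0=alive,1 N1=alive,0 N2=suspect,2 N3=alive,3

Derivation:
Op 1: N1 marks N3=alive -> (alive,v1)
Op 2: N1 marks N2=alive -> (alive,v1)
Op 3: gossip N3<->N2 -> N3.N0=(alive,v0) N3.N1=(alive,v0) N3.N2=(alive,v0) N3.N3=(alive,v0) | N2.N0=(alive,v0) N2.N1=(alive,v0) N2.N2=(alive,v0) N2.N3=(alive,v0)
Op 4: gossip N2<->N1 -> N2.N0=(alive,v0) N2.N1=(alive,v0) N2.N2=(alive,v1) N2.N3=(alive,v1) | N1.N0=(alive,v0) N1.N1=(alive,v0) N1.N2=(alive,v1) N1.N3=(alive,v1)
Op 5: N2 marks N2=suspect -> (suspect,v2)
Op 6: N2 marks N3=alive -> (alive,v2)
Op 7: N2 marks N3=alive -> (alive,v3)
Op 8: N2 marks N0=alive -> (alive,v1)
Op 9: N0 marks N2=dead -> (dead,v1)
Op 10: N3 marks N1=alive -> (alive,v1)
Op 11: gossip N2<->N1 -> N2.N0=(alive,v1) N2.N1=(alive,v0) N2.N2=(suspect,v2) N2.N3=(alive,v3) | N1.N0=(alive,v1) N1.N1=(alive,v0) N1.N2=(suspect,v2) N1.N3=(alive,v3)
Op 12: gossip N0<->N1 -> N0.N0=(alive,v1) N0.N1=(alive,v0) N0.N2=(suspect,v2) N0.N3=(alive,v3) | N1.N0=(alive,v1) N1.N1=(alive,v0) N1.N2=(suspect,v2) N1.N3=(alive,v3)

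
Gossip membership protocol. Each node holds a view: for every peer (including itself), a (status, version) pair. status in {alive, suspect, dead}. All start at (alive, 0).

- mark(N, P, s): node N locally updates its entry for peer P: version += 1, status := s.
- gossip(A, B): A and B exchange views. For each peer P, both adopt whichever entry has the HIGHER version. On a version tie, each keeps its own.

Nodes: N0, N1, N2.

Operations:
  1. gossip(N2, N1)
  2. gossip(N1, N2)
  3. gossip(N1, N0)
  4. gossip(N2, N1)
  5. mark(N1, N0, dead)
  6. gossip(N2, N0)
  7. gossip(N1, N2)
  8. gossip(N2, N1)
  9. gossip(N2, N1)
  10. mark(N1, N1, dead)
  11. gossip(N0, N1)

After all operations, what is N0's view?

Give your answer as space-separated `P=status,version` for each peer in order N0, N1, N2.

Answer: N0=dead,1 N1=dead,1 N2=alive,0

Derivation:
Op 1: gossip N2<->N1 -> N2.N0=(alive,v0) N2.N1=(alive,v0) N2.N2=(alive,v0) | N1.N0=(alive,v0) N1.N1=(alive,v0) N1.N2=(alive,v0)
Op 2: gossip N1<->N2 -> N1.N0=(alive,v0) N1.N1=(alive,v0) N1.N2=(alive,v0) | N2.N0=(alive,v0) N2.N1=(alive,v0) N2.N2=(alive,v0)
Op 3: gossip N1<->N0 -> N1.N0=(alive,v0) N1.N1=(alive,v0) N1.N2=(alive,v0) | N0.N0=(alive,v0) N0.N1=(alive,v0) N0.N2=(alive,v0)
Op 4: gossip N2<->N1 -> N2.N0=(alive,v0) N2.N1=(alive,v0) N2.N2=(alive,v0) | N1.N0=(alive,v0) N1.N1=(alive,v0) N1.N2=(alive,v0)
Op 5: N1 marks N0=dead -> (dead,v1)
Op 6: gossip N2<->N0 -> N2.N0=(alive,v0) N2.N1=(alive,v0) N2.N2=(alive,v0) | N0.N0=(alive,v0) N0.N1=(alive,v0) N0.N2=(alive,v0)
Op 7: gossip N1<->N2 -> N1.N0=(dead,v1) N1.N1=(alive,v0) N1.N2=(alive,v0) | N2.N0=(dead,v1) N2.N1=(alive,v0) N2.N2=(alive,v0)
Op 8: gossip N2<->N1 -> N2.N0=(dead,v1) N2.N1=(alive,v0) N2.N2=(alive,v0) | N1.N0=(dead,v1) N1.N1=(alive,v0) N1.N2=(alive,v0)
Op 9: gossip N2<->N1 -> N2.N0=(dead,v1) N2.N1=(alive,v0) N2.N2=(alive,v0) | N1.N0=(dead,v1) N1.N1=(alive,v0) N1.N2=(alive,v0)
Op 10: N1 marks N1=dead -> (dead,v1)
Op 11: gossip N0<->N1 -> N0.N0=(dead,v1) N0.N1=(dead,v1) N0.N2=(alive,v0) | N1.N0=(dead,v1) N1.N1=(dead,v1) N1.N2=(alive,v0)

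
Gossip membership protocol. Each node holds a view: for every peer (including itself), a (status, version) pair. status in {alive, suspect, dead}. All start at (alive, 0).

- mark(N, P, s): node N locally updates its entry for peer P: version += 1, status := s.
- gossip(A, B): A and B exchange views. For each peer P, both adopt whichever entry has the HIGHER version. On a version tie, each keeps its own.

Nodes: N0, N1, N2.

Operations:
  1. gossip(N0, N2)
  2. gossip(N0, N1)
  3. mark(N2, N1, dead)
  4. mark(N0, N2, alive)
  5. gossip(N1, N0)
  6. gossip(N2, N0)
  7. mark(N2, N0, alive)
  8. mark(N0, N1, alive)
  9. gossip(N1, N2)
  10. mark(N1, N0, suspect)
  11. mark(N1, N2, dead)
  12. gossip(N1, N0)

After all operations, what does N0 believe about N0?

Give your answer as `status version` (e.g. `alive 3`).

Op 1: gossip N0<->N2 -> N0.N0=(alive,v0) N0.N1=(alive,v0) N0.N2=(alive,v0) | N2.N0=(alive,v0) N2.N1=(alive,v0) N2.N2=(alive,v0)
Op 2: gossip N0<->N1 -> N0.N0=(alive,v0) N0.N1=(alive,v0) N0.N2=(alive,v0) | N1.N0=(alive,v0) N1.N1=(alive,v0) N1.N2=(alive,v0)
Op 3: N2 marks N1=dead -> (dead,v1)
Op 4: N0 marks N2=alive -> (alive,v1)
Op 5: gossip N1<->N0 -> N1.N0=(alive,v0) N1.N1=(alive,v0) N1.N2=(alive,v1) | N0.N0=(alive,v0) N0.N1=(alive,v0) N0.N2=(alive,v1)
Op 6: gossip N2<->N0 -> N2.N0=(alive,v0) N2.N1=(dead,v1) N2.N2=(alive,v1) | N0.N0=(alive,v0) N0.N1=(dead,v1) N0.N2=(alive,v1)
Op 7: N2 marks N0=alive -> (alive,v1)
Op 8: N0 marks N1=alive -> (alive,v2)
Op 9: gossip N1<->N2 -> N1.N0=(alive,v1) N1.N1=(dead,v1) N1.N2=(alive,v1) | N2.N0=(alive,v1) N2.N1=(dead,v1) N2.N2=(alive,v1)
Op 10: N1 marks N0=suspect -> (suspect,v2)
Op 11: N1 marks N2=dead -> (dead,v2)
Op 12: gossip N1<->N0 -> N1.N0=(suspect,v2) N1.N1=(alive,v2) N1.N2=(dead,v2) | N0.N0=(suspect,v2) N0.N1=(alive,v2) N0.N2=(dead,v2)

Answer: suspect 2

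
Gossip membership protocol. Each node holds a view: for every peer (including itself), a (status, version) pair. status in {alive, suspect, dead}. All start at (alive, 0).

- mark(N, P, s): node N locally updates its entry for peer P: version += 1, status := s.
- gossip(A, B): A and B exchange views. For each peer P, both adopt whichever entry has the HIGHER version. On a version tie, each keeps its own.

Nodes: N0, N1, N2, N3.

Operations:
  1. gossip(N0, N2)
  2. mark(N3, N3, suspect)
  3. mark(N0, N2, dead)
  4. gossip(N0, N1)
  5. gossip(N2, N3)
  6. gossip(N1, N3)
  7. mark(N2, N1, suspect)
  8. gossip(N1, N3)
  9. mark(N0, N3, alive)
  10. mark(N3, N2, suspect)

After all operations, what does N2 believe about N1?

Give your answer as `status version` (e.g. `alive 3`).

Op 1: gossip N0<->N2 -> N0.N0=(alive,v0) N0.N1=(alive,v0) N0.N2=(alive,v0) N0.N3=(alive,v0) | N2.N0=(alive,v0) N2.N1=(alive,v0) N2.N2=(alive,v0) N2.N3=(alive,v0)
Op 2: N3 marks N3=suspect -> (suspect,v1)
Op 3: N0 marks N2=dead -> (dead,v1)
Op 4: gossip N0<->N1 -> N0.N0=(alive,v0) N0.N1=(alive,v0) N0.N2=(dead,v1) N0.N3=(alive,v0) | N1.N0=(alive,v0) N1.N1=(alive,v0) N1.N2=(dead,v1) N1.N3=(alive,v0)
Op 5: gossip N2<->N3 -> N2.N0=(alive,v0) N2.N1=(alive,v0) N2.N2=(alive,v0) N2.N3=(suspect,v1) | N3.N0=(alive,v0) N3.N1=(alive,v0) N3.N2=(alive,v0) N3.N3=(suspect,v1)
Op 6: gossip N1<->N3 -> N1.N0=(alive,v0) N1.N1=(alive,v0) N1.N2=(dead,v1) N1.N3=(suspect,v1) | N3.N0=(alive,v0) N3.N1=(alive,v0) N3.N2=(dead,v1) N3.N3=(suspect,v1)
Op 7: N2 marks N1=suspect -> (suspect,v1)
Op 8: gossip N1<->N3 -> N1.N0=(alive,v0) N1.N1=(alive,v0) N1.N2=(dead,v1) N1.N3=(suspect,v1) | N3.N0=(alive,v0) N3.N1=(alive,v0) N3.N2=(dead,v1) N3.N3=(suspect,v1)
Op 9: N0 marks N3=alive -> (alive,v1)
Op 10: N3 marks N2=suspect -> (suspect,v2)

Answer: suspect 1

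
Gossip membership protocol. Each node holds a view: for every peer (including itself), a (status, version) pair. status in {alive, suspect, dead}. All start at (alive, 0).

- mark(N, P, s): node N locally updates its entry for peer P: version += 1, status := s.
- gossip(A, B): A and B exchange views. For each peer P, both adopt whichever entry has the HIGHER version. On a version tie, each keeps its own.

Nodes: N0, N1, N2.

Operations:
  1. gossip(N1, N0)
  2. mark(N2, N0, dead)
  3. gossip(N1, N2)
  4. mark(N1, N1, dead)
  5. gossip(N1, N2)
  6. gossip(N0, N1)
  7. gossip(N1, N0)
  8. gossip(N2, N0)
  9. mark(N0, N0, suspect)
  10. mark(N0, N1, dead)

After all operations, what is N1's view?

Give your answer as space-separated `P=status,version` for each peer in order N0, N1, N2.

Op 1: gossip N1<->N0 -> N1.N0=(alive,v0) N1.N1=(alive,v0) N1.N2=(alive,v0) | N0.N0=(alive,v0) N0.N1=(alive,v0) N0.N2=(alive,v0)
Op 2: N2 marks N0=dead -> (dead,v1)
Op 3: gossip N1<->N2 -> N1.N0=(dead,v1) N1.N1=(alive,v0) N1.N2=(alive,v0) | N2.N0=(dead,v1) N2.N1=(alive,v0) N2.N2=(alive,v0)
Op 4: N1 marks N1=dead -> (dead,v1)
Op 5: gossip N1<->N2 -> N1.N0=(dead,v1) N1.N1=(dead,v1) N1.N2=(alive,v0) | N2.N0=(dead,v1) N2.N1=(dead,v1) N2.N2=(alive,v0)
Op 6: gossip N0<->N1 -> N0.N0=(dead,v1) N0.N1=(dead,v1) N0.N2=(alive,v0) | N1.N0=(dead,v1) N1.N1=(dead,v1) N1.N2=(alive,v0)
Op 7: gossip N1<->N0 -> N1.N0=(dead,v1) N1.N1=(dead,v1) N1.N2=(alive,v0) | N0.N0=(dead,v1) N0.N1=(dead,v1) N0.N2=(alive,v0)
Op 8: gossip N2<->N0 -> N2.N0=(dead,v1) N2.N1=(dead,v1) N2.N2=(alive,v0) | N0.N0=(dead,v1) N0.N1=(dead,v1) N0.N2=(alive,v0)
Op 9: N0 marks N0=suspect -> (suspect,v2)
Op 10: N0 marks N1=dead -> (dead,v2)

Answer: N0=dead,1 N1=dead,1 N2=alive,0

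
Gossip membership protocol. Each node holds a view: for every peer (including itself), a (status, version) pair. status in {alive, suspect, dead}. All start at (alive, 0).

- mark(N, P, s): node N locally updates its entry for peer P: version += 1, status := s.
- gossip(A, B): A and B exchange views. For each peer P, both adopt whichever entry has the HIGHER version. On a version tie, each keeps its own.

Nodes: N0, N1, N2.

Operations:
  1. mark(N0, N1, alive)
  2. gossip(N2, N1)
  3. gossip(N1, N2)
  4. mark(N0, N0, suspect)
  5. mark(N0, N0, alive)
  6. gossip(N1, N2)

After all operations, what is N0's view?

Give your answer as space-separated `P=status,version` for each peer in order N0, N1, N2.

Answer: N0=alive,2 N1=alive,1 N2=alive,0

Derivation:
Op 1: N0 marks N1=alive -> (alive,v1)
Op 2: gossip N2<->N1 -> N2.N0=(alive,v0) N2.N1=(alive,v0) N2.N2=(alive,v0) | N1.N0=(alive,v0) N1.N1=(alive,v0) N1.N2=(alive,v0)
Op 3: gossip N1<->N2 -> N1.N0=(alive,v0) N1.N1=(alive,v0) N1.N2=(alive,v0) | N2.N0=(alive,v0) N2.N1=(alive,v0) N2.N2=(alive,v0)
Op 4: N0 marks N0=suspect -> (suspect,v1)
Op 5: N0 marks N0=alive -> (alive,v2)
Op 6: gossip N1<->N2 -> N1.N0=(alive,v0) N1.N1=(alive,v0) N1.N2=(alive,v0) | N2.N0=(alive,v0) N2.N1=(alive,v0) N2.N2=(alive,v0)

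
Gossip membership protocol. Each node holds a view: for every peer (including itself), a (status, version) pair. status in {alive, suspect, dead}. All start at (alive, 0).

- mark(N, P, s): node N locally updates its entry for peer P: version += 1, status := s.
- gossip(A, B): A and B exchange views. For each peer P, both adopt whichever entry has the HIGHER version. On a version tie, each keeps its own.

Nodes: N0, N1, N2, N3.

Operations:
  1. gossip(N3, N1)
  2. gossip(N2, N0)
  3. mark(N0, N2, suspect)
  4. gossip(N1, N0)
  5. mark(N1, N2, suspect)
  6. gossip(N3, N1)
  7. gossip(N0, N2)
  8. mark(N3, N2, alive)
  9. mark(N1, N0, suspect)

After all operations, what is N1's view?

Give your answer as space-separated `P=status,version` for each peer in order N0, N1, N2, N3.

Answer: N0=suspect,1 N1=alive,0 N2=suspect,2 N3=alive,0

Derivation:
Op 1: gossip N3<->N1 -> N3.N0=(alive,v0) N3.N1=(alive,v0) N3.N2=(alive,v0) N3.N3=(alive,v0) | N1.N0=(alive,v0) N1.N1=(alive,v0) N1.N2=(alive,v0) N1.N3=(alive,v0)
Op 2: gossip N2<->N0 -> N2.N0=(alive,v0) N2.N1=(alive,v0) N2.N2=(alive,v0) N2.N3=(alive,v0) | N0.N0=(alive,v0) N0.N1=(alive,v0) N0.N2=(alive,v0) N0.N3=(alive,v0)
Op 3: N0 marks N2=suspect -> (suspect,v1)
Op 4: gossip N1<->N0 -> N1.N0=(alive,v0) N1.N1=(alive,v0) N1.N2=(suspect,v1) N1.N3=(alive,v0) | N0.N0=(alive,v0) N0.N1=(alive,v0) N0.N2=(suspect,v1) N0.N3=(alive,v0)
Op 5: N1 marks N2=suspect -> (suspect,v2)
Op 6: gossip N3<->N1 -> N3.N0=(alive,v0) N3.N1=(alive,v0) N3.N2=(suspect,v2) N3.N3=(alive,v0) | N1.N0=(alive,v0) N1.N1=(alive,v0) N1.N2=(suspect,v2) N1.N3=(alive,v0)
Op 7: gossip N0<->N2 -> N0.N0=(alive,v0) N0.N1=(alive,v0) N0.N2=(suspect,v1) N0.N3=(alive,v0) | N2.N0=(alive,v0) N2.N1=(alive,v0) N2.N2=(suspect,v1) N2.N3=(alive,v0)
Op 8: N3 marks N2=alive -> (alive,v3)
Op 9: N1 marks N0=suspect -> (suspect,v1)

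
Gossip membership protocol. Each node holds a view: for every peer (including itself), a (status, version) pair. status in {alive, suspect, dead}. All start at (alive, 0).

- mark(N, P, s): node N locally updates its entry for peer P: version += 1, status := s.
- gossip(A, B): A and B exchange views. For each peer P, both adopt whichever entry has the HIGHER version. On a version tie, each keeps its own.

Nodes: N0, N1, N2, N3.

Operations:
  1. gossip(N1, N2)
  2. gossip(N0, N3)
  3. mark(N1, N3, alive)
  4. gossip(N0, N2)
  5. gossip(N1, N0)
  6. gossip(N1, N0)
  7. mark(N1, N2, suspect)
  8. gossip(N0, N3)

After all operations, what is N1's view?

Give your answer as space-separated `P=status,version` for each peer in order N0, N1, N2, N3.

Answer: N0=alive,0 N1=alive,0 N2=suspect,1 N3=alive,1

Derivation:
Op 1: gossip N1<->N2 -> N1.N0=(alive,v0) N1.N1=(alive,v0) N1.N2=(alive,v0) N1.N3=(alive,v0) | N2.N0=(alive,v0) N2.N1=(alive,v0) N2.N2=(alive,v0) N2.N3=(alive,v0)
Op 2: gossip N0<->N3 -> N0.N0=(alive,v0) N0.N1=(alive,v0) N0.N2=(alive,v0) N0.N3=(alive,v0) | N3.N0=(alive,v0) N3.N1=(alive,v0) N3.N2=(alive,v0) N3.N3=(alive,v0)
Op 3: N1 marks N3=alive -> (alive,v1)
Op 4: gossip N0<->N2 -> N0.N0=(alive,v0) N0.N1=(alive,v0) N0.N2=(alive,v0) N0.N3=(alive,v0) | N2.N0=(alive,v0) N2.N1=(alive,v0) N2.N2=(alive,v0) N2.N3=(alive,v0)
Op 5: gossip N1<->N0 -> N1.N0=(alive,v0) N1.N1=(alive,v0) N1.N2=(alive,v0) N1.N3=(alive,v1) | N0.N0=(alive,v0) N0.N1=(alive,v0) N0.N2=(alive,v0) N0.N3=(alive,v1)
Op 6: gossip N1<->N0 -> N1.N0=(alive,v0) N1.N1=(alive,v0) N1.N2=(alive,v0) N1.N3=(alive,v1) | N0.N0=(alive,v0) N0.N1=(alive,v0) N0.N2=(alive,v0) N0.N3=(alive,v1)
Op 7: N1 marks N2=suspect -> (suspect,v1)
Op 8: gossip N0<->N3 -> N0.N0=(alive,v0) N0.N1=(alive,v0) N0.N2=(alive,v0) N0.N3=(alive,v1) | N3.N0=(alive,v0) N3.N1=(alive,v0) N3.N2=(alive,v0) N3.N3=(alive,v1)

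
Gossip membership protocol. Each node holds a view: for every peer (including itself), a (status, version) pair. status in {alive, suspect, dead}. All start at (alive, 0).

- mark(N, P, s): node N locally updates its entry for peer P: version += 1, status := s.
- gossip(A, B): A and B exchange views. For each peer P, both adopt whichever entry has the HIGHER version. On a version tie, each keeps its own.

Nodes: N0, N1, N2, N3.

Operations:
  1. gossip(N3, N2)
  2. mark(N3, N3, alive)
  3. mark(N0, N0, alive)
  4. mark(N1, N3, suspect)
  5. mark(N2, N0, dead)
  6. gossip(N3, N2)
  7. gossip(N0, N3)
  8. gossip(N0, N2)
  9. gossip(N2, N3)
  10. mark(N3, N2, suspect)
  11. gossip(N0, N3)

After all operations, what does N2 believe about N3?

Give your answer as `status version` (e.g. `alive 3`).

Answer: alive 1

Derivation:
Op 1: gossip N3<->N2 -> N3.N0=(alive,v0) N3.N1=(alive,v0) N3.N2=(alive,v0) N3.N3=(alive,v0) | N2.N0=(alive,v0) N2.N1=(alive,v0) N2.N2=(alive,v0) N2.N3=(alive,v0)
Op 2: N3 marks N3=alive -> (alive,v1)
Op 3: N0 marks N0=alive -> (alive,v1)
Op 4: N1 marks N3=suspect -> (suspect,v1)
Op 5: N2 marks N0=dead -> (dead,v1)
Op 6: gossip N3<->N2 -> N3.N0=(dead,v1) N3.N1=(alive,v0) N3.N2=(alive,v0) N3.N3=(alive,v1) | N2.N0=(dead,v1) N2.N1=(alive,v0) N2.N2=(alive,v0) N2.N3=(alive,v1)
Op 7: gossip N0<->N3 -> N0.N0=(alive,v1) N0.N1=(alive,v0) N0.N2=(alive,v0) N0.N3=(alive,v1) | N3.N0=(dead,v1) N3.N1=(alive,v0) N3.N2=(alive,v0) N3.N3=(alive,v1)
Op 8: gossip N0<->N2 -> N0.N0=(alive,v1) N0.N1=(alive,v0) N0.N2=(alive,v0) N0.N3=(alive,v1) | N2.N0=(dead,v1) N2.N1=(alive,v0) N2.N2=(alive,v0) N2.N3=(alive,v1)
Op 9: gossip N2<->N3 -> N2.N0=(dead,v1) N2.N1=(alive,v0) N2.N2=(alive,v0) N2.N3=(alive,v1) | N3.N0=(dead,v1) N3.N1=(alive,v0) N3.N2=(alive,v0) N3.N3=(alive,v1)
Op 10: N3 marks N2=suspect -> (suspect,v1)
Op 11: gossip N0<->N3 -> N0.N0=(alive,v1) N0.N1=(alive,v0) N0.N2=(suspect,v1) N0.N3=(alive,v1) | N3.N0=(dead,v1) N3.N1=(alive,v0) N3.N2=(suspect,v1) N3.N3=(alive,v1)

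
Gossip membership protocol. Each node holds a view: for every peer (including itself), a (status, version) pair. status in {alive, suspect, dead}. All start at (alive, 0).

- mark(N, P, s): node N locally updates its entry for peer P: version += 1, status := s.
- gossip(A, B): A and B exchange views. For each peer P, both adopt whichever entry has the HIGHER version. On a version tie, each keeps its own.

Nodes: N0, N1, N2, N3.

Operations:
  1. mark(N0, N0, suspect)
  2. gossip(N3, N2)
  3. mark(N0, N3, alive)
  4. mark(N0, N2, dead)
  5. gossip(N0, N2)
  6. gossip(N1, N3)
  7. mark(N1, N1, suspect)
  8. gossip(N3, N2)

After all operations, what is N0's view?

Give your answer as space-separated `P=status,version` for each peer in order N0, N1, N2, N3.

Answer: N0=suspect,1 N1=alive,0 N2=dead,1 N3=alive,1

Derivation:
Op 1: N0 marks N0=suspect -> (suspect,v1)
Op 2: gossip N3<->N2 -> N3.N0=(alive,v0) N3.N1=(alive,v0) N3.N2=(alive,v0) N3.N3=(alive,v0) | N2.N0=(alive,v0) N2.N1=(alive,v0) N2.N2=(alive,v0) N2.N3=(alive,v0)
Op 3: N0 marks N3=alive -> (alive,v1)
Op 4: N0 marks N2=dead -> (dead,v1)
Op 5: gossip N0<->N2 -> N0.N0=(suspect,v1) N0.N1=(alive,v0) N0.N2=(dead,v1) N0.N3=(alive,v1) | N2.N0=(suspect,v1) N2.N1=(alive,v0) N2.N2=(dead,v1) N2.N3=(alive,v1)
Op 6: gossip N1<->N3 -> N1.N0=(alive,v0) N1.N1=(alive,v0) N1.N2=(alive,v0) N1.N3=(alive,v0) | N3.N0=(alive,v0) N3.N1=(alive,v0) N3.N2=(alive,v0) N3.N3=(alive,v0)
Op 7: N1 marks N1=suspect -> (suspect,v1)
Op 8: gossip N3<->N2 -> N3.N0=(suspect,v1) N3.N1=(alive,v0) N3.N2=(dead,v1) N3.N3=(alive,v1) | N2.N0=(suspect,v1) N2.N1=(alive,v0) N2.N2=(dead,v1) N2.N3=(alive,v1)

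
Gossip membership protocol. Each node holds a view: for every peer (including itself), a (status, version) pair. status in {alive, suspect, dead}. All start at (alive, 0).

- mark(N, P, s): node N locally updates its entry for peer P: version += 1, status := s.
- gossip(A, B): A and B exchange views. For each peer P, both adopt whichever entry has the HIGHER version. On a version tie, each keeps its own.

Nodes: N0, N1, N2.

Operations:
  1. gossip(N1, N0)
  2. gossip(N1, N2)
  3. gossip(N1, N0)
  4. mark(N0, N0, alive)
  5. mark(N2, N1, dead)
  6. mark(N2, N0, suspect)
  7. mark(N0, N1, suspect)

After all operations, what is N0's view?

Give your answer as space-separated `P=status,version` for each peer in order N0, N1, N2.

Op 1: gossip N1<->N0 -> N1.N0=(alive,v0) N1.N1=(alive,v0) N1.N2=(alive,v0) | N0.N0=(alive,v0) N0.N1=(alive,v0) N0.N2=(alive,v0)
Op 2: gossip N1<->N2 -> N1.N0=(alive,v0) N1.N1=(alive,v0) N1.N2=(alive,v0) | N2.N0=(alive,v0) N2.N1=(alive,v0) N2.N2=(alive,v0)
Op 3: gossip N1<->N0 -> N1.N0=(alive,v0) N1.N1=(alive,v0) N1.N2=(alive,v0) | N0.N0=(alive,v0) N0.N1=(alive,v0) N0.N2=(alive,v0)
Op 4: N0 marks N0=alive -> (alive,v1)
Op 5: N2 marks N1=dead -> (dead,v1)
Op 6: N2 marks N0=suspect -> (suspect,v1)
Op 7: N0 marks N1=suspect -> (suspect,v1)

Answer: N0=alive,1 N1=suspect,1 N2=alive,0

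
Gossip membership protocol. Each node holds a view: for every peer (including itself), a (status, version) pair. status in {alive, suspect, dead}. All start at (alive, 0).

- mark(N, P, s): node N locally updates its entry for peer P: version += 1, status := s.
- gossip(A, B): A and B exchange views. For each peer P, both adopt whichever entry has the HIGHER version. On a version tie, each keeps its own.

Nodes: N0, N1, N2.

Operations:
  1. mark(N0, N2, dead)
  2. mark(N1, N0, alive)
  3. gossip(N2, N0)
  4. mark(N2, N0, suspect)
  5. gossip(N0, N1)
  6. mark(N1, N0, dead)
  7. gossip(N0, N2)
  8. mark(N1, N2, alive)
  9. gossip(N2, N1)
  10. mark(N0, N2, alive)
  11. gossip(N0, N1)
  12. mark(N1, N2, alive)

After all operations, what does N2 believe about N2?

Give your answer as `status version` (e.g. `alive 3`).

Op 1: N0 marks N2=dead -> (dead,v1)
Op 2: N1 marks N0=alive -> (alive,v1)
Op 3: gossip N2<->N0 -> N2.N0=(alive,v0) N2.N1=(alive,v0) N2.N2=(dead,v1) | N0.N0=(alive,v0) N0.N1=(alive,v0) N0.N2=(dead,v1)
Op 4: N2 marks N0=suspect -> (suspect,v1)
Op 5: gossip N0<->N1 -> N0.N0=(alive,v1) N0.N1=(alive,v0) N0.N2=(dead,v1) | N1.N0=(alive,v1) N1.N1=(alive,v0) N1.N2=(dead,v1)
Op 6: N1 marks N0=dead -> (dead,v2)
Op 7: gossip N0<->N2 -> N0.N0=(alive,v1) N0.N1=(alive,v0) N0.N2=(dead,v1) | N2.N0=(suspect,v1) N2.N1=(alive,v0) N2.N2=(dead,v1)
Op 8: N1 marks N2=alive -> (alive,v2)
Op 9: gossip N2<->N1 -> N2.N0=(dead,v2) N2.N1=(alive,v0) N2.N2=(alive,v2) | N1.N0=(dead,v2) N1.N1=(alive,v0) N1.N2=(alive,v2)
Op 10: N0 marks N2=alive -> (alive,v2)
Op 11: gossip N0<->N1 -> N0.N0=(dead,v2) N0.N1=(alive,v0) N0.N2=(alive,v2) | N1.N0=(dead,v2) N1.N1=(alive,v0) N1.N2=(alive,v2)
Op 12: N1 marks N2=alive -> (alive,v3)

Answer: alive 2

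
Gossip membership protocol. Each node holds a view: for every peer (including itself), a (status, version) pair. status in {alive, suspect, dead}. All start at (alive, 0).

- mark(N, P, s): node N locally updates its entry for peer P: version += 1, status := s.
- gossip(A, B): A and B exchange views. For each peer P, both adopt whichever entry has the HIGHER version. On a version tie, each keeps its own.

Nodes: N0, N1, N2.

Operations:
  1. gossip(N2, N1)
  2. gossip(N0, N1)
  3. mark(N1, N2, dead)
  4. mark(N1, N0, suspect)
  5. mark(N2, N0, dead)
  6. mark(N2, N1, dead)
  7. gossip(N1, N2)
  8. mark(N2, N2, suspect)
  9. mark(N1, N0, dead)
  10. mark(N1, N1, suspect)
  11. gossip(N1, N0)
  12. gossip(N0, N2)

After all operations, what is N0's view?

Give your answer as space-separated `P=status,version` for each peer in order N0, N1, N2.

Op 1: gossip N2<->N1 -> N2.N0=(alive,v0) N2.N1=(alive,v0) N2.N2=(alive,v0) | N1.N0=(alive,v0) N1.N1=(alive,v0) N1.N2=(alive,v0)
Op 2: gossip N0<->N1 -> N0.N0=(alive,v0) N0.N1=(alive,v0) N0.N2=(alive,v0) | N1.N0=(alive,v0) N1.N1=(alive,v0) N1.N2=(alive,v0)
Op 3: N1 marks N2=dead -> (dead,v1)
Op 4: N1 marks N0=suspect -> (suspect,v1)
Op 5: N2 marks N0=dead -> (dead,v1)
Op 6: N2 marks N1=dead -> (dead,v1)
Op 7: gossip N1<->N2 -> N1.N0=(suspect,v1) N1.N1=(dead,v1) N1.N2=(dead,v1) | N2.N0=(dead,v1) N2.N1=(dead,v1) N2.N2=(dead,v1)
Op 8: N2 marks N2=suspect -> (suspect,v2)
Op 9: N1 marks N0=dead -> (dead,v2)
Op 10: N1 marks N1=suspect -> (suspect,v2)
Op 11: gossip N1<->N0 -> N1.N0=(dead,v2) N1.N1=(suspect,v2) N1.N2=(dead,v1) | N0.N0=(dead,v2) N0.N1=(suspect,v2) N0.N2=(dead,v1)
Op 12: gossip N0<->N2 -> N0.N0=(dead,v2) N0.N1=(suspect,v2) N0.N2=(suspect,v2) | N2.N0=(dead,v2) N2.N1=(suspect,v2) N2.N2=(suspect,v2)

Answer: N0=dead,2 N1=suspect,2 N2=suspect,2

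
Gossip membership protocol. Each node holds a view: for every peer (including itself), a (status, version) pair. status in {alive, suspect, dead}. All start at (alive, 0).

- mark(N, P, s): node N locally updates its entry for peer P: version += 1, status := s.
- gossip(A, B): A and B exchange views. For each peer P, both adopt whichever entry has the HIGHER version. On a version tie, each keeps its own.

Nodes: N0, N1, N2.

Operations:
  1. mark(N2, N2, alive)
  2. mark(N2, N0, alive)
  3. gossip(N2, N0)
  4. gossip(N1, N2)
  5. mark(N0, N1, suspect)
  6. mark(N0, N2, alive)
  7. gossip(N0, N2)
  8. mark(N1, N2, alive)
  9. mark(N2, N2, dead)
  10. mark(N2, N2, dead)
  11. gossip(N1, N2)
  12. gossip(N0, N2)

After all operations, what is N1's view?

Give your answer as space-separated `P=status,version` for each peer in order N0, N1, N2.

Answer: N0=alive,1 N1=suspect,1 N2=dead,4

Derivation:
Op 1: N2 marks N2=alive -> (alive,v1)
Op 2: N2 marks N0=alive -> (alive,v1)
Op 3: gossip N2<->N0 -> N2.N0=(alive,v1) N2.N1=(alive,v0) N2.N2=(alive,v1) | N0.N0=(alive,v1) N0.N1=(alive,v0) N0.N2=(alive,v1)
Op 4: gossip N1<->N2 -> N1.N0=(alive,v1) N1.N1=(alive,v0) N1.N2=(alive,v1) | N2.N0=(alive,v1) N2.N1=(alive,v0) N2.N2=(alive,v1)
Op 5: N0 marks N1=suspect -> (suspect,v1)
Op 6: N0 marks N2=alive -> (alive,v2)
Op 7: gossip N0<->N2 -> N0.N0=(alive,v1) N0.N1=(suspect,v1) N0.N2=(alive,v2) | N2.N0=(alive,v1) N2.N1=(suspect,v1) N2.N2=(alive,v2)
Op 8: N1 marks N2=alive -> (alive,v2)
Op 9: N2 marks N2=dead -> (dead,v3)
Op 10: N2 marks N2=dead -> (dead,v4)
Op 11: gossip N1<->N2 -> N1.N0=(alive,v1) N1.N1=(suspect,v1) N1.N2=(dead,v4) | N2.N0=(alive,v1) N2.N1=(suspect,v1) N2.N2=(dead,v4)
Op 12: gossip N0<->N2 -> N0.N0=(alive,v1) N0.N1=(suspect,v1) N0.N2=(dead,v4) | N2.N0=(alive,v1) N2.N1=(suspect,v1) N2.N2=(dead,v4)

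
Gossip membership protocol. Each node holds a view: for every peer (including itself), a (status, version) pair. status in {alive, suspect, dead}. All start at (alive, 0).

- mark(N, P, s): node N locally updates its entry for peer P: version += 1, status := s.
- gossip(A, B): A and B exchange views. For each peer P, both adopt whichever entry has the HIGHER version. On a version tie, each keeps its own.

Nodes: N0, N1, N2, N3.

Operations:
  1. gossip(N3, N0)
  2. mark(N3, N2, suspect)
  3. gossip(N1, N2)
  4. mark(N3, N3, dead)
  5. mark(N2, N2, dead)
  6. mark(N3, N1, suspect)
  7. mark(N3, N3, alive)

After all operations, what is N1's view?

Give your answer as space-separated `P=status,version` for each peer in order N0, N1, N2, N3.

Op 1: gossip N3<->N0 -> N3.N0=(alive,v0) N3.N1=(alive,v0) N3.N2=(alive,v0) N3.N3=(alive,v0) | N0.N0=(alive,v0) N0.N1=(alive,v0) N0.N2=(alive,v0) N0.N3=(alive,v0)
Op 2: N3 marks N2=suspect -> (suspect,v1)
Op 3: gossip N1<->N2 -> N1.N0=(alive,v0) N1.N1=(alive,v0) N1.N2=(alive,v0) N1.N3=(alive,v0) | N2.N0=(alive,v0) N2.N1=(alive,v0) N2.N2=(alive,v0) N2.N3=(alive,v0)
Op 4: N3 marks N3=dead -> (dead,v1)
Op 5: N2 marks N2=dead -> (dead,v1)
Op 6: N3 marks N1=suspect -> (suspect,v1)
Op 7: N3 marks N3=alive -> (alive,v2)

Answer: N0=alive,0 N1=alive,0 N2=alive,0 N3=alive,0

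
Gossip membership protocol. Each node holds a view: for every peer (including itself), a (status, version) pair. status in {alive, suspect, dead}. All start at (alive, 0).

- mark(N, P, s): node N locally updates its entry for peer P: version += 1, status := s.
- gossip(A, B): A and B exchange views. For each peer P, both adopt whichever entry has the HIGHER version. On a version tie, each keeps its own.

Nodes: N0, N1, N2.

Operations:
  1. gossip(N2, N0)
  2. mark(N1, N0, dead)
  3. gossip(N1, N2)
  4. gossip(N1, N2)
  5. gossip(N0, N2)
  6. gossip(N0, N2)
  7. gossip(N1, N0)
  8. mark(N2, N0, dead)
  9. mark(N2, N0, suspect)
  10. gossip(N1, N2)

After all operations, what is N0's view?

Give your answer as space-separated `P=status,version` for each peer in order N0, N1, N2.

Answer: N0=dead,1 N1=alive,0 N2=alive,0

Derivation:
Op 1: gossip N2<->N0 -> N2.N0=(alive,v0) N2.N1=(alive,v0) N2.N2=(alive,v0) | N0.N0=(alive,v0) N0.N1=(alive,v0) N0.N2=(alive,v0)
Op 2: N1 marks N0=dead -> (dead,v1)
Op 3: gossip N1<->N2 -> N1.N0=(dead,v1) N1.N1=(alive,v0) N1.N2=(alive,v0) | N2.N0=(dead,v1) N2.N1=(alive,v0) N2.N2=(alive,v0)
Op 4: gossip N1<->N2 -> N1.N0=(dead,v1) N1.N1=(alive,v0) N1.N2=(alive,v0) | N2.N0=(dead,v1) N2.N1=(alive,v0) N2.N2=(alive,v0)
Op 5: gossip N0<->N2 -> N0.N0=(dead,v1) N0.N1=(alive,v0) N0.N2=(alive,v0) | N2.N0=(dead,v1) N2.N1=(alive,v0) N2.N2=(alive,v0)
Op 6: gossip N0<->N2 -> N0.N0=(dead,v1) N0.N1=(alive,v0) N0.N2=(alive,v0) | N2.N0=(dead,v1) N2.N1=(alive,v0) N2.N2=(alive,v0)
Op 7: gossip N1<->N0 -> N1.N0=(dead,v1) N1.N1=(alive,v0) N1.N2=(alive,v0) | N0.N0=(dead,v1) N0.N1=(alive,v0) N0.N2=(alive,v0)
Op 8: N2 marks N0=dead -> (dead,v2)
Op 9: N2 marks N0=suspect -> (suspect,v3)
Op 10: gossip N1<->N2 -> N1.N0=(suspect,v3) N1.N1=(alive,v0) N1.N2=(alive,v0) | N2.N0=(suspect,v3) N2.N1=(alive,v0) N2.N2=(alive,v0)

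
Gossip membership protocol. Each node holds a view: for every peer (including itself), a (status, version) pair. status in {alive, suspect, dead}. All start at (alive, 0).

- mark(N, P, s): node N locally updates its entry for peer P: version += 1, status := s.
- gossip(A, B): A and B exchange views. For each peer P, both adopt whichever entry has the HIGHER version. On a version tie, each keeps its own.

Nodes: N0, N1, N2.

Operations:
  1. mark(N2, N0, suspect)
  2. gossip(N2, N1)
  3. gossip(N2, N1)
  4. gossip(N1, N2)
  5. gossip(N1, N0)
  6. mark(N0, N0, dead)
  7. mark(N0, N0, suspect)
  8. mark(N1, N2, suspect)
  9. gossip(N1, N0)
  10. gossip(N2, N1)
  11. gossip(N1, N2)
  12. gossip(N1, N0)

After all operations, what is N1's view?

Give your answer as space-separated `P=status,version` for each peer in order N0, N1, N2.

Op 1: N2 marks N0=suspect -> (suspect,v1)
Op 2: gossip N2<->N1 -> N2.N0=(suspect,v1) N2.N1=(alive,v0) N2.N2=(alive,v0) | N1.N0=(suspect,v1) N1.N1=(alive,v0) N1.N2=(alive,v0)
Op 3: gossip N2<->N1 -> N2.N0=(suspect,v1) N2.N1=(alive,v0) N2.N2=(alive,v0) | N1.N0=(suspect,v1) N1.N1=(alive,v0) N1.N2=(alive,v0)
Op 4: gossip N1<->N2 -> N1.N0=(suspect,v1) N1.N1=(alive,v0) N1.N2=(alive,v0) | N2.N0=(suspect,v1) N2.N1=(alive,v0) N2.N2=(alive,v0)
Op 5: gossip N1<->N0 -> N1.N0=(suspect,v1) N1.N1=(alive,v0) N1.N2=(alive,v0) | N0.N0=(suspect,v1) N0.N1=(alive,v0) N0.N2=(alive,v0)
Op 6: N0 marks N0=dead -> (dead,v2)
Op 7: N0 marks N0=suspect -> (suspect,v3)
Op 8: N1 marks N2=suspect -> (suspect,v1)
Op 9: gossip N1<->N0 -> N1.N0=(suspect,v3) N1.N1=(alive,v0) N1.N2=(suspect,v1) | N0.N0=(suspect,v3) N0.N1=(alive,v0) N0.N2=(suspect,v1)
Op 10: gossip N2<->N1 -> N2.N0=(suspect,v3) N2.N1=(alive,v0) N2.N2=(suspect,v1) | N1.N0=(suspect,v3) N1.N1=(alive,v0) N1.N2=(suspect,v1)
Op 11: gossip N1<->N2 -> N1.N0=(suspect,v3) N1.N1=(alive,v0) N1.N2=(suspect,v1) | N2.N0=(suspect,v3) N2.N1=(alive,v0) N2.N2=(suspect,v1)
Op 12: gossip N1<->N0 -> N1.N0=(suspect,v3) N1.N1=(alive,v0) N1.N2=(suspect,v1) | N0.N0=(suspect,v3) N0.N1=(alive,v0) N0.N2=(suspect,v1)

Answer: N0=suspect,3 N1=alive,0 N2=suspect,1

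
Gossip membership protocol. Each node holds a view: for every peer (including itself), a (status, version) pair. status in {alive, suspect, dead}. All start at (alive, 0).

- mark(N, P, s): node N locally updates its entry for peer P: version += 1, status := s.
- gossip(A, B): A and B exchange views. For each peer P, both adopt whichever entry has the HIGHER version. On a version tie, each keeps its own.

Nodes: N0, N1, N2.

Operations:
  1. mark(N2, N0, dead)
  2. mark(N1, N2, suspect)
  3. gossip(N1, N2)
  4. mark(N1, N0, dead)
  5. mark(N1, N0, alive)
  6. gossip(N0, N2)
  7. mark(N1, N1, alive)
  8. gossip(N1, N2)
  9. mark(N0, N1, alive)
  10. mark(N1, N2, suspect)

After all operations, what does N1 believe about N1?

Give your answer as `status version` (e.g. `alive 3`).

Answer: alive 1

Derivation:
Op 1: N2 marks N0=dead -> (dead,v1)
Op 2: N1 marks N2=suspect -> (suspect,v1)
Op 3: gossip N1<->N2 -> N1.N0=(dead,v1) N1.N1=(alive,v0) N1.N2=(suspect,v1) | N2.N0=(dead,v1) N2.N1=(alive,v0) N2.N2=(suspect,v1)
Op 4: N1 marks N0=dead -> (dead,v2)
Op 5: N1 marks N0=alive -> (alive,v3)
Op 6: gossip N0<->N2 -> N0.N0=(dead,v1) N0.N1=(alive,v0) N0.N2=(suspect,v1) | N2.N0=(dead,v1) N2.N1=(alive,v0) N2.N2=(suspect,v1)
Op 7: N1 marks N1=alive -> (alive,v1)
Op 8: gossip N1<->N2 -> N1.N0=(alive,v3) N1.N1=(alive,v1) N1.N2=(suspect,v1) | N2.N0=(alive,v3) N2.N1=(alive,v1) N2.N2=(suspect,v1)
Op 9: N0 marks N1=alive -> (alive,v1)
Op 10: N1 marks N2=suspect -> (suspect,v2)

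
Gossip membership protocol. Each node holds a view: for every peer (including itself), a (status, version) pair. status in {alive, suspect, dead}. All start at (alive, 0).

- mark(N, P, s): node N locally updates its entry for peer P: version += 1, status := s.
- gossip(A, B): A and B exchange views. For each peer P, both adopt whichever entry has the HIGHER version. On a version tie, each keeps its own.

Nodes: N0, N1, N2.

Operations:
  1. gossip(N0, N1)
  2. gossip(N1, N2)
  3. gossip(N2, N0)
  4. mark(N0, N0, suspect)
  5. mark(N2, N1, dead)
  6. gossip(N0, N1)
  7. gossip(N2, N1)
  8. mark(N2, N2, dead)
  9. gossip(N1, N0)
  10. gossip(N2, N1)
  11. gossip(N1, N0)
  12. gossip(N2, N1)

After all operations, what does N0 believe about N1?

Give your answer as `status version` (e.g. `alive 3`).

Op 1: gossip N0<->N1 -> N0.N0=(alive,v0) N0.N1=(alive,v0) N0.N2=(alive,v0) | N1.N0=(alive,v0) N1.N1=(alive,v0) N1.N2=(alive,v0)
Op 2: gossip N1<->N2 -> N1.N0=(alive,v0) N1.N1=(alive,v0) N1.N2=(alive,v0) | N2.N0=(alive,v0) N2.N1=(alive,v0) N2.N2=(alive,v0)
Op 3: gossip N2<->N0 -> N2.N0=(alive,v0) N2.N1=(alive,v0) N2.N2=(alive,v0) | N0.N0=(alive,v0) N0.N1=(alive,v0) N0.N2=(alive,v0)
Op 4: N0 marks N0=suspect -> (suspect,v1)
Op 5: N2 marks N1=dead -> (dead,v1)
Op 6: gossip N0<->N1 -> N0.N0=(suspect,v1) N0.N1=(alive,v0) N0.N2=(alive,v0) | N1.N0=(suspect,v1) N1.N1=(alive,v0) N1.N2=(alive,v0)
Op 7: gossip N2<->N1 -> N2.N0=(suspect,v1) N2.N1=(dead,v1) N2.N2=(alive,v0) | N1.N0=(suspect,v1) N1.N1=(dead,v1) N1.N2=(alive,v0)
Op 8: N2 marks N2=dead -> (dead,v1)
Op 9: gossip N1<->N0 -> N1.N0=(suspect,v1) N1.N1=(dead,v1) N1.N2=(alive,v0) | N0.N0=(suspect,v1) N0.N1=(dead,v1) N0.N2=(alive,v0)
Op 10: gossip N2<->N1 -> N2.N0=(suspect,v1) N2.N1=(dead,v1) N2.N2=(dead,v1) | N1.N0=(suspect,v1) N1.N1=(dead,v1) N1.N2=(dead,v1)
Op 11: gossip N1<->N0 -> N1.N0=(suspect,v1) N1.N1=(dead,v1) N1.N2=(dead,v1) | N0.N0=(suspect,v1) N0.N1=(dead,v1) N0.N2=(dead,v1)
Op 12: gossip N2<->N1 -> N2.N0=(suspect,v1) N2.N1=(dead,v1) N2.N2=(dead,v1) | N1.N0=(suspect,v1) N1.N1=(dead,v1) N1.N2=(dead,v1)

Answer: dead 1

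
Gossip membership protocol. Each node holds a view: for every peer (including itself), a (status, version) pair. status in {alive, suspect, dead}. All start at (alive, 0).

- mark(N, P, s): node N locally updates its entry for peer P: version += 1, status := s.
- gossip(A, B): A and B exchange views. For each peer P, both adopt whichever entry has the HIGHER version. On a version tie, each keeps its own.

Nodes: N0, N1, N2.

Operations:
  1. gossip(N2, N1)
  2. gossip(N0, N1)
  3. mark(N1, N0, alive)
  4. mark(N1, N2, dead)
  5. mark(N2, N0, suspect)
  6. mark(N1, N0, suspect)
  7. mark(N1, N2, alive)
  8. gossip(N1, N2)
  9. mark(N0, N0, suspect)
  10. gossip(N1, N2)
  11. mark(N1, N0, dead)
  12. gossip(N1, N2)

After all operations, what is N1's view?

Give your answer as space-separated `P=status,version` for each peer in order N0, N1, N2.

Answer: N0=dead,3 N1=alive,0 N2=alive,2

Derivation:
Op 1: gossip N2<->N1 -> N2.N0=(alive,v0) N2.N1=(alive,v0) N2.N2=(alive,v0) | N1.N0=(alive,v0) N1.N1=(alive,v0) N1.N2=(alive,v0)
Op 2: gossip N0<->N1 -> N0.N0=(alive,v0) N0.N1=(alive,v0) N0.N2=(alive,v0) | N1.N0=(alive,v0) N1.N1=(alive,v0) N1.N2=(alive,v0)
Op 3: N1 marks N0=alive -> (alive,v1)
Op 4: N1 marks N2=dead -> (dead,v1)
Op 5: N2 marks N0=suspect -> (suspect,v1)
Op 6: N1 marks N0=suspect -> (suspect,v2)
Op 7: N1 marks N2=alive -> (alive,v2)
Op 8: gossip N1<->N2 -> N1.N0=(suspect,v2) N1.N1=(alive,v0) N1.N2=(alive,v2) | N2.N0=(suspect,v2) N2.N1=(alive,v0) N2.N2=(alive,v2)
Op 9: N0 marks N0=suspect -> (suspect,v1)
Op 10: gossip N1<->N2 -> N1.N0=(suspect,v2) N1.N1=(alive,v0) N1.N2=(alive,v2) | N2.N0=(suspect,v2) N2.N1=(alive,v0) N2.N2=(alive,v2)
Op 11: N1 marks N0=dead -> (dead,v3)
Op 12: gossip N1<->N2 -> N1.N0=(dead,v3) N1.N1=(alive,v0) N1.N2=(alive,v2) | N2.N0=(dead,v3) N2.N1=(alive,v0) N2.N2=(alive,v2)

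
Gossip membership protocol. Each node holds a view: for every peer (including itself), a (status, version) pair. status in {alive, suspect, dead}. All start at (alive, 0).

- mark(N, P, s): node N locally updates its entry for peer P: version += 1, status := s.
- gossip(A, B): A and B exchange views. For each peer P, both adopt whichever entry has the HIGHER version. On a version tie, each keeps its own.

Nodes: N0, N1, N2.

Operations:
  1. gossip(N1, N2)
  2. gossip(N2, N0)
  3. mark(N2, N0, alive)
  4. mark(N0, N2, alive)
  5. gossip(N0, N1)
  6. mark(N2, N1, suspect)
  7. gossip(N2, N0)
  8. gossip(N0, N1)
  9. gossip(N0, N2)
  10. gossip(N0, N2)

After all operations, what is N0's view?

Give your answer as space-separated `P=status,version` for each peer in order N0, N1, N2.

Op 1: gossip N1<->N2 -> N1.N0=(alive,v0) N1.N1=(alive,v0) N1.N2=(alive,v0) | N2.N0=(alive,v0) N2.N1=(alive,v0) N2.N2=(alive,v0)
Op 2: gossip N2<->N0 -> N2.N0=(alive,v0) N2.N1=(alive,v0) N2.N2=(alive,v0) | N0.N0=(alive,v0) N0.N1=(alive,v0) N0.N2=(alive,v0)
Op 3: N2 marks N0=alive -> (alive,v1)
Op 4: N0 marks N2=alive -> (alive,v1)
Op 5: gossip N0<->N1 -> N0.N0=(alive,v0) N0.N1=(alive,v0) N0.N2=(alive,v1) | N1.N0=(alive,v0) N1.N1=(alive,v0) N1.N2=(alive,v1)
Op 6: N2 marks N1=suspect -> (suspect,v1)
Op 7: gossip N2<->N0 -> N2.N0=(alive,v1) N2.N1=(suspect,v1) N2.N2=(alive,v1) | N0.N0=(alive,v1) N0.N1=(suspect,v1) N0.N2=(alive,v1)
Op 8: gossip N0<->N1 -> N0.N0=(alive,v1) N0.N1=(suspect,v1) N0.N2=(alive,v1) | N1.N0=(alive,v1) N1.N1=(suspect,v1) N1.N2=(alive,v1)
Op 9: gossip N0<->N2 -> N0.N0=(alive,v1) N0.N1=(suspect,v1) N0.N2=(alive,v1) | N2.N0=(alive,v1) N2.N1=(suspect,v1) N2.N2=(alive,v1)
Op 10: gossip N0<->N2 -> N0.N0=(alive,v1) N0.N1=(suspect,v1) N0.N2=(alive,v1) | N2.N0=(alive,v1) N2.N1=(suspect,v1) N2.N2=(alive,v1)

Answer: N0=alive,1 N1=suspect,1 N2=alive,1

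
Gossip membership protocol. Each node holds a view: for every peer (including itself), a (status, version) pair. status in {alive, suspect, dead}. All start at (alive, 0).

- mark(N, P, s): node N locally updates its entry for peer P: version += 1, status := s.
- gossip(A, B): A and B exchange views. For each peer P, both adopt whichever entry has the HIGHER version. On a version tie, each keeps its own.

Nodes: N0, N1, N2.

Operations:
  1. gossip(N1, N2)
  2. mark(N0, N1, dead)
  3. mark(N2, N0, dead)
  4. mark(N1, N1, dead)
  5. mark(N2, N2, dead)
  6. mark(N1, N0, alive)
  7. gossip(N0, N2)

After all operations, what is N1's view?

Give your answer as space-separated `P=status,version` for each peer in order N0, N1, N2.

Op 1: gossip N1<->N2 -> N1.N0=(alive,v0) N1.N1=(alive,v0) N1.N2=(alive,v0) | N2.N0=(alive,v0) N2.N1=(alive,v0) N2.N2=(alive,v0)
Op 2: N0 marks N1=dead -> (dead,v1)
Op 3: N2 marks N0=dead -> (dead,v1)
Op 4: N1 marks N1=dead -> (dead,v1)
Op 5: N2 marks N2=dead -> (dead,v1)
Op 6: N1 marks N0=alive -> (alive,v1)
Op 7: gossip N0<->N2 -> N0.N0=(dead,v1) N0.N1=(dead,v1) N0.N2=(dead,v1) | N2.N0=(dead,v1) N2.N1=(dead,v1) N2.N2=(dead,v1)

Answer: N0=alive,1 N1=dead,1 N2=alive,0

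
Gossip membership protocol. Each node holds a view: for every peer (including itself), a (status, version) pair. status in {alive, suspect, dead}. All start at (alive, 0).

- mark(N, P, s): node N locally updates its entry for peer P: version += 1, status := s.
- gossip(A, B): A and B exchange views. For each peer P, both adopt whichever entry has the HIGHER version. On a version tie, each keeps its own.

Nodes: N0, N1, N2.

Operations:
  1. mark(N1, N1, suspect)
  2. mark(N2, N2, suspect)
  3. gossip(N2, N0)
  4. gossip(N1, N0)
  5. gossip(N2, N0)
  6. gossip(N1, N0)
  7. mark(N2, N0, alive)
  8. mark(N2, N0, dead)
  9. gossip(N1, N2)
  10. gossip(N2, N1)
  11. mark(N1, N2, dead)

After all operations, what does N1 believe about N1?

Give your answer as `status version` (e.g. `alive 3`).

Answer: suspect 1

Derivation:
Op 1: N1 marks N1=suspect -> (suspect,v1)
Op 2: N2 marks N2=suspect -> (suspect,v1)
Op 3: gossip N2<->N0 -> N2.N0=(alive,v0) N2.N1=(alive,v0) N2.N2=(suspect,v1) | N0.N0=(alive,v0) N0.N1=(alive,v0) N0.N2=(suspect,v1)
Op 4: gossip N1<->N0 -> N1.N0=(alive,v0) N1.N1=(suspect,v1) N1.N2=(suspect,v1) | N0.N0=(alive,v0) N0.N1=(suspect,v1) N0.N2=(suspect,v1)
Op 5: gossip N2<->N0 -> N2.N0=(alive,v0) N2.N1=(suspect,v1) N2.N2=(suspect,v1) | N0.N0=(alive,v0) N0.N1=(suspect,v1) N0.N2=(suspect,v1)
Op 6: gossip N1<->N0 -> N1.N0=(alive,v0) N1.N1=(suspect,v1) N1.N2=(suspect,v1) | N0.N0=(alive,v0) N0.N1=(suspect,v1) N0.N2=(suspect,v1)
Op 7: N2 marks N0=alive -> (alive,v1)
Op 8: N2 marks N0=dead -> (dead,v2)
Op 9: gossip N1<->N2 -> N1.N0=(dead,v2) N1.N1=(suspect,v1) N1.N2=(suspect,v1) | N2.N0=(dead,v2) N2.N1=(suspect,v1) N2.N2=(suspect,v1)
Op 10: gossip N2<->N1 -> N2.N0=(dead,v2) N2.N1=(suspect,v1) N2.N2=(suspect,v1) | N1.N0=(dead,v2) N1.N1=(suspect,v1) N1.N2=(suspect,v1)
Op 11: N1 marks N2=dead -> (dead,v2)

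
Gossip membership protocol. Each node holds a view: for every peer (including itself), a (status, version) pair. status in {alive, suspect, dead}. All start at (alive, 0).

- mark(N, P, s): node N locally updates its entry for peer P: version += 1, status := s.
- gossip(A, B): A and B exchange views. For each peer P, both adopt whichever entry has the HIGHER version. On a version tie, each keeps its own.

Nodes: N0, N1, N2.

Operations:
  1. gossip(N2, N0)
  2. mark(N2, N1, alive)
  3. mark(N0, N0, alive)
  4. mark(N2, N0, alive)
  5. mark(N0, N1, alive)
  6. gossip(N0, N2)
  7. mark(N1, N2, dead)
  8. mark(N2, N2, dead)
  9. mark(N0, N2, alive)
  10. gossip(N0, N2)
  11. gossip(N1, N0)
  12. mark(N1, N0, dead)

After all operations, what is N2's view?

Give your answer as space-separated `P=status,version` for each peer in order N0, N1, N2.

Op 1: gossip N2<->N0 -> N2.N0=(alive,v0) N2.N1=(alive,v0) N2.N2=(alive,v0) | N0.N0=(alive,v0) N0.N1=(alive,v0) N0.N2=(alive,v0)
Op 2: N2 marks N1=alive -> (alive,v1)
Op 3: N0 marks N0=alive -> (alive,v1)
Op 4: N2 marks N0=alive -> (alive,v1)
Op 5: N0 marks N1=alive -> (alive,v1)
Op 6: gossip N0<->N2 -> N0.N0=(alive,v1) N0.N1=(alive,v1) N0.N2=(alive,v0) | N2.N0=(alive,v1) N2.N1=(alive,v1) N2.N2=(alive,v0)
Op 7: N1 marks N2=dead -> (dead,v1)
Op 8: N2 marks N2=dead -> (dead,v1)
Op 9: N0 marks N2=alive -> (alive,v1)
Op 10: gossip N0<->N2 -> N0.N0=(alive,v1) N0.N1=(alive,v1) N0.N2=(alive,v1) | N2.N0=(alive,v1) N2.N1=(alive,v1) N2.N2=(dead,v1)
Op 11: gossip N1<->N0 -> N1.N0=(alive,v1) N1.N1=(alive,v1) N1.N2=(dead,v1) | N0.N0=(alive,v1) N0.N1=(alive,v1) N0.N2=(alive,v1)
Op 12: N1 marks N0=dead -> (dead,v2)

Answer: N0=alive,1 N1=alive,1 N2=dead,1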